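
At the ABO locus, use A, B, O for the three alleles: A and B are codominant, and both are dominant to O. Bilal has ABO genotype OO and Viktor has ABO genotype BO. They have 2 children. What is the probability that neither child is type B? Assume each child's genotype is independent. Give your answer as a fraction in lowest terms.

1/4

ABO cross OO × BO → 1/2 O, 1/2 B.
So P(type B) = 1/2 per child.
P(not type B) = 1/2 for one child; (1/2)^2 = 1/4.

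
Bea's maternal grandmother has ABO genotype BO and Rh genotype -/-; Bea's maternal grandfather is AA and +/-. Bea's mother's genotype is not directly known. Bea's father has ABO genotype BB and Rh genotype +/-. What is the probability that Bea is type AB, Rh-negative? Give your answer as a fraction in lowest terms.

Bea's mother's ABO genotype from BO × AA: 1/2 AB, 1/2 AO.
Crossing each possibility with the father BB and summing P(type AB): 1/2·1/2 + 1/2·1/2 = 1/2.
Similarly for Rh via the mother's Rh distribution: P(Rh-) = 3/8.
Independent loci: 1/2 × 3/8 = 3/16.

3/16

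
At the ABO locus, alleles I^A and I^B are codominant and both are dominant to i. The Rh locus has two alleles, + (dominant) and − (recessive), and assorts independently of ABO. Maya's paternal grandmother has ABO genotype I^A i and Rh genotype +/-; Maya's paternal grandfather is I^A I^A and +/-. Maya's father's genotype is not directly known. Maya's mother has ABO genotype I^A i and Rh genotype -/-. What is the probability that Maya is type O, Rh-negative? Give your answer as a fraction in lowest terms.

Maya's father's ABO genotype from I^A i × I^A I^A: 1/2 I^A I^A, 1/2 I^A i.
Crossing each possibility with the mother I^A i and summing P(type O): 1/2·0 + 1/2·1/4 = 1/8.
Similarly for Rh via the father's Rh distribution: P(Rh-) = 1/2.
Independent loci: 1/8 × 1/2 = 1/16.

1/16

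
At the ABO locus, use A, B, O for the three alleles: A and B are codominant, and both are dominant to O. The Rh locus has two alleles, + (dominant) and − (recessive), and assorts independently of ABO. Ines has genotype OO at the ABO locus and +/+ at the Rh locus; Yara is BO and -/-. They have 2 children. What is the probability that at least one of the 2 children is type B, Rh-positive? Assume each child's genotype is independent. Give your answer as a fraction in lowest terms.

3/4

ABO cross OO × BO → 1/2 O, 1/2 B.
Rh cross +/+ × -/- → 1 Rh+; so P(type B, Rh-positive) = 1/2 × 1 = 1/2 per child.
P(none) = (1/2)^2 = 1/4; P(at least one) = 1 − 1/4 = 3/4.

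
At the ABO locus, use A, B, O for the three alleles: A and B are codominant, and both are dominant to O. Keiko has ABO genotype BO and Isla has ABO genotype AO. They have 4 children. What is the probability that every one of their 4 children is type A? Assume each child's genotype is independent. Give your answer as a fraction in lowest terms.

1/256

ABO cross BO × AO → 1/4 O, 1/4 A, 1/4 B, 1/4 AB.
So P(type A) = 1/4 per child.
All 4 independent: (1/4)^4 = 1/256.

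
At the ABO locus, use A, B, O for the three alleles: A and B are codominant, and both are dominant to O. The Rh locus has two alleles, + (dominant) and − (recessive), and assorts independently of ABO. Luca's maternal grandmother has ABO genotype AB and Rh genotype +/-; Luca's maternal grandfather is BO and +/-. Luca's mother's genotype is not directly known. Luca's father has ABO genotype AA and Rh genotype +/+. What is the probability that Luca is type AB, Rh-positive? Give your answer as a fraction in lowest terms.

1/2

Luca's mother's ABO genotype from AB × BO: 1/4 AB, 1/4 AO, 1/4 BB, 1/4 BO.
Crossing each possibility with the father AA and summing P(type AB): 1/4·1/2 + 1/4·0 + 1/4·1 + 1/4·1/2 = 1/2.
Similarly for Rh via the mother's Rh distribution: P(Rh+) = 1.
Independent loci: 1/2 × 1 = 1/2.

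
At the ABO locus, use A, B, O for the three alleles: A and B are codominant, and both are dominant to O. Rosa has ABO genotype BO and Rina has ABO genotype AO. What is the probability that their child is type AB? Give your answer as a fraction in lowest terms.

1/4

ABO cross BO × AO → offspring phenotypes: 1/4 O, 1/4 A, 1/4 B, 1/4 AB.
So P(type AB) = 1/4.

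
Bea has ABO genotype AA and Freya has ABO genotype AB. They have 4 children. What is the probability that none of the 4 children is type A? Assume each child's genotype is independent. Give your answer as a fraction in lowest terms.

ABO cross AA × AB → 1/2 A, 1/2 AB.
So P(type A) = 1/2 per child.
P(not type A) = 1/2 for one child; (1/2)^4 = 1/16.

1/16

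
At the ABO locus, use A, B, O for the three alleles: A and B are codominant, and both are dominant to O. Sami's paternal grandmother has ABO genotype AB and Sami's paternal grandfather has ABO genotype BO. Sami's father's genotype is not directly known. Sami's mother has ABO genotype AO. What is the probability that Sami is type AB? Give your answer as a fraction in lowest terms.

Sami's father's ABO genotype from AB × BO: 1/4 AB, 1/4 AO, 1/4 BB, 1/4 BO.
Crossing each possibility with the mother AO and summing P(type AB): 1/4·1/4 + 1/4·0 + 1/4·1/2 + 1/4·1/4 = 1/4.

1/4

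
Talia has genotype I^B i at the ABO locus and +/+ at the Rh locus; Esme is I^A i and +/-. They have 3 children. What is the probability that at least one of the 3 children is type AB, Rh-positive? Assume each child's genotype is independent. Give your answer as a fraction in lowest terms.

ABO cross I^B i × I^A i → 1/4 O, 1/4 A, 1/4 B, 1/4 AB.
Rh cross +/+ × +/- → 1 Rh+; so P(type AB, Rh-positive) = 1/4 × 1 = 1/4 per child.
P(none) = (3/4)^3 = 27/64; P(at least one) = 1 − 27/64 = 37/64.

37/64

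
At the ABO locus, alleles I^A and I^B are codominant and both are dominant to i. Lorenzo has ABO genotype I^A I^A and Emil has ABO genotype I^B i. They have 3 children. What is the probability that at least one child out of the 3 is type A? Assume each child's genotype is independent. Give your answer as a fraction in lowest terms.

ABO cross I^A I^A × I^B i → 1/2 A, 1/2 AB.
So P(type A) = 1/2 per child.
P(none) = (1/2)^3 = 1/8; P(at least one) = 1 − 1/8 = 7/8.

7/8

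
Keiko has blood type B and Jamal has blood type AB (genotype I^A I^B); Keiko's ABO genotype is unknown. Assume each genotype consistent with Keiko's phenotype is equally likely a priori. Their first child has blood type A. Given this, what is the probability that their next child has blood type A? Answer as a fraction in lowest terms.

1/4

Possible genotypes: Keiko ∈ {I^B I^B, I^B i}; Jamal ∈ {I^A I^B}.
Weight each parental genotype pair by prior × P(type-A child):
  I^B i × I^A I^B: posterior weight 1; P(next child type A) = 1/4.
Weighted sum = 1/4.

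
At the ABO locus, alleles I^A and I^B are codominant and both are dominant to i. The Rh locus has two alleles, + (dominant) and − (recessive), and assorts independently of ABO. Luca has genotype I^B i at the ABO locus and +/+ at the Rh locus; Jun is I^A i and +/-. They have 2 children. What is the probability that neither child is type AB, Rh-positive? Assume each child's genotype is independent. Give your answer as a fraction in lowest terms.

9/16

ABO cross I^B i × I^A i → 1/4 O, 1/4 A, 1/4 B, 1/4 AB.
Rh cross +/+ × +/- → 1 Rh+; so P(type AB, Rh-positive) = 1/4 × 1 = 1/4 per child.
P(not type AB, Rh-positive) = 3/4 for one child; (3/4)^2 = 9/16.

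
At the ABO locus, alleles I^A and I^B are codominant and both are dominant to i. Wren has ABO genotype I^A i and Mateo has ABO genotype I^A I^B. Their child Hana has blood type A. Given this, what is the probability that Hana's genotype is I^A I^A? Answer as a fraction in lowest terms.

Cross I^A i × I^A I^B → 1/4 I^A I^A, 1/4 I^A I^B, 1/4 I^A i, 1/4 I^B i.
Type-A genotypes among offspring: I^A I^A (1/4), I^A i (1/4); total 1/2.
P(I^A I^A | type A) = (1/4) / (1/2) = 1/2.

1/2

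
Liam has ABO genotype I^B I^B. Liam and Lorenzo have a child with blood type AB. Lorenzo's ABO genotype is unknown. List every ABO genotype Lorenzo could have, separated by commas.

I^A I^A, I^A I^B, I^A i

For each candidate genotype of Lorenzo, check whether crossing it with I^B I^B can produce every observed child phenotype.
  I^A I^A → possible child types {AB} ✓
  I^A I^B → possible child types {B, AB} ✓
  I^A i → possible child types {B, AB} ✓
  I^B I^B → possible child types {B} ✗
  I^B i → possible child types {B} ✗
  i i → possible child types {B} ✗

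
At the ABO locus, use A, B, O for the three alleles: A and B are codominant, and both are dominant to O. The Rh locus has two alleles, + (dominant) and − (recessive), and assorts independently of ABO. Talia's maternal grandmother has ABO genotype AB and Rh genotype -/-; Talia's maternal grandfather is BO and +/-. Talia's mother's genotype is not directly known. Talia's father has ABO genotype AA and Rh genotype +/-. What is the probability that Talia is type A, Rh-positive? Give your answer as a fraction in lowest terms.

Talia's mother's ABO genotype from AB × BO: 1/4 AB, 1/4 AO, 1/4 BB, 1/4 BO.
Crossing each possibility with the father AA and summing P(type A): 1/4·1/2 + 1/4·1 + 1/4·0 + 1/4·1/2 = 1/2.
Similarly for Rh via the mother's Rh distribution: P(Rh+) = 5/8.
Independent loci: 1/2 × 5/8 = 5/16.

5/16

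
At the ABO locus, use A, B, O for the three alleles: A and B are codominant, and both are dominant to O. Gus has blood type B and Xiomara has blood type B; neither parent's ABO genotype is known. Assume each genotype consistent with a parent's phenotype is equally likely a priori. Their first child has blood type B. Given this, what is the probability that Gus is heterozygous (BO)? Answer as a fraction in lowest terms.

Possible genotypes: Gus ∈ {BB, BO}; Xiomara ∈ {BB, BO}.
Weight each parental genotype pair by prior × P(type-B child):
  BB × BB: posterior weight 4/15.
  BB × BO: posterior weight 4/15.
  BO × BB: posterior weight 4/15.
  BO × BO: posterior weight 1/5.
Sum the posterior weight over pairs where Gus is BO: 7/15.

7/15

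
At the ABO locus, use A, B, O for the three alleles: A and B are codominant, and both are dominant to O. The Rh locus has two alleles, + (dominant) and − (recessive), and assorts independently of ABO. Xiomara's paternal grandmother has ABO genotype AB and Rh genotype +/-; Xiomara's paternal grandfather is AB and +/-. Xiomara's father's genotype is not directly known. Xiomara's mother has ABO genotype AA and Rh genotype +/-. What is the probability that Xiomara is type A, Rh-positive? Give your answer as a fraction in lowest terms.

Xiomara's father's ABO genotype from AB × AB: 1/4 AA, 1/2 AB, 1/4 BB.
Crossing each possibility with the mother AA and summing P(type A): 1/4·1 + 1/2·1/2 + 1/4·0 = 1/2.
Similarly for Rh via the father's Rh distribution: P(Rh+) = 3/4.
Independent loci: 1/2 × 3/4 = 3/8.

3/8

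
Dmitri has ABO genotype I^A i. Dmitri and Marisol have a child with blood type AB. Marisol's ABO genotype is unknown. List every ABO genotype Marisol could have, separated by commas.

For each candidate genotype of Marisol, check whether crossing it with I^A i can produce every observed child phenotype.
  I^A I^A → possible child types {A} ✗
  I^A I^B → possible child types {A, B, AB} ✓
  I^A i → possible child types {O, A} ✗
  I^B I^B → possible child types {B, AB} ✓
  I^B i → possible child types {O, A, B, AB} ✓
  i i → possible child types {O, A} ✗

I^A I^B, I^B I^B, I^B i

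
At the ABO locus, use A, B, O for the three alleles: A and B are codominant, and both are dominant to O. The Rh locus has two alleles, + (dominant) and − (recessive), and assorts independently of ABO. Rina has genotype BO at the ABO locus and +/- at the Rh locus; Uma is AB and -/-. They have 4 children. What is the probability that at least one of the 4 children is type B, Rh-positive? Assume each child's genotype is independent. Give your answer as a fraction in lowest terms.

ABO cross BO × AB → 1/4 A, 1/2 B, 1/4 AB.
Rh cross +/- × -/- → 1/2 Rh+, 1/2 Rh-; so P(type B, Rh-positive) = 1/2 × 1/2 = 1/4 per child.
P(none) = (3/4)^4 = 81/256; P(at least one) = 1 − 81/256 = 175/256.

175/256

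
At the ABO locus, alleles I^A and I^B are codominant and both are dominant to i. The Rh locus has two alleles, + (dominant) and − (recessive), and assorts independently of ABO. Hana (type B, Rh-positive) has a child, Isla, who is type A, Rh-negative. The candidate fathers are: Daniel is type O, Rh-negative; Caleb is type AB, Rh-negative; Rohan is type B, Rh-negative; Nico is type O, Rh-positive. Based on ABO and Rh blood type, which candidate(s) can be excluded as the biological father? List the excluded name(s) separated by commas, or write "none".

A candidate is excluded only if no genotype consistent with his phenotype could produce a type A, Rh-negative child with a type B, Rh-positive mother.
Daniel (type O, Rh-): no genotype consistent with that phenotype can produce a type-A Rh- child with a type-B mother.
Rohan (type B, Rh-): no genotype consistent with that phenotype can produce a type-A Rh- child with a type-B mother.
Nico (type O, Rh+): no genotype consistent with that phenotype can produce a type-A Rh- child with a type-B mother.

Daniel, Rohan, Nico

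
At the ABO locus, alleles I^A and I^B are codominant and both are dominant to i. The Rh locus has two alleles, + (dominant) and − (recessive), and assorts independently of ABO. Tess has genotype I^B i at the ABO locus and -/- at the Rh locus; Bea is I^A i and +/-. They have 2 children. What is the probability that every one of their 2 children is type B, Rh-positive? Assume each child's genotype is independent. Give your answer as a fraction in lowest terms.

ABO cross I^B i × I^A i → 1/4 O, 1/4 A, 1/4 B, 1/4 AB.
Rh cross -/- × +/- → 1/2 Rh+, 1/2 Rh-; so P(type B, Rh-positive) = 1/4 × 1/2 = 1/8 per child.
All 2 independent: (1/8)^2 = 1/64.

1/64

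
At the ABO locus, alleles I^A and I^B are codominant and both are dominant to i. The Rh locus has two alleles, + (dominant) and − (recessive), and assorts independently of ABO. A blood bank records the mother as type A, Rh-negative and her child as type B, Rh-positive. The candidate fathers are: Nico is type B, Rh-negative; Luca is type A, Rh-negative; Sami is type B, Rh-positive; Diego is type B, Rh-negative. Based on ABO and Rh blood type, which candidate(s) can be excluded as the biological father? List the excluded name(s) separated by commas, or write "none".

A candidate is excluded only if no genotype consistent with his phenotype could produce a type B, Rh-positive child with a type A, Rh-negative mother.
Nico (type B, Rh-): no genotype consistent with that phenotype can produce a type-B Rh+ child with a type-A mother.
Luca (type A, Rh-): no genotype consistent with that phenotype can produce a type-B Rh+ child with a type-A mother.
Diego (type B, Rh-): no genotype consistent with that phenotype can produce a type-B Rh+ child with a type-A mother.

Nico, Luca, Diego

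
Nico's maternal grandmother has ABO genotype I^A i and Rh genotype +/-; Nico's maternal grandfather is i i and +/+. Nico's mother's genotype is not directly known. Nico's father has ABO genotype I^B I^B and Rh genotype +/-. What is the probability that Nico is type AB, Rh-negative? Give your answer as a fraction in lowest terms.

Nico's mother's ABO genotype from I^A i × i i: 1/2 I^A i, 1/2 i i.
Crossing each possibility with the father I^B I^B and summing P(type AB): 1/2·1/2 + 1/2·0 = 1/4.
Similarly for Rh via the mother's Rh distribution: P(Rh-) = 1/8.
Independent loci: 1/4 × 1/8 = 1/32.

1/32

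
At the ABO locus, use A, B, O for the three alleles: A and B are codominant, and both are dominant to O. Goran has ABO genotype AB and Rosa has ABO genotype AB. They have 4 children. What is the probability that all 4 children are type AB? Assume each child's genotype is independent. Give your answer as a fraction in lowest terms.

ABO cross AB × AB → 1/4 A, 1/4 B, 1/2 AB.
So P(type AB) = 1/2 per child.
All 4 independent: (1/2)^4 = 1/16.

1/16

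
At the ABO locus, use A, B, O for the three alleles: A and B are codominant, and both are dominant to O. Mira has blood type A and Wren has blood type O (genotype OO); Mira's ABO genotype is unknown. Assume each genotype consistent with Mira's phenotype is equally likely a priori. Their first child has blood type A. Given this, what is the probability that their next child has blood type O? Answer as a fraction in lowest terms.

1/6

Possible genotypes: Mira ∈ {AA, AO}; Wren ∈ {OO}.
Weight each parental genotype pair by prior × P(type-A child):
  AA × OO: posterior weight 2/3; P(next child type O) = 0.
  AO × OO: posterior weight 1/3; P(next child type O) = 1/2.
Weighted sum = 1/6.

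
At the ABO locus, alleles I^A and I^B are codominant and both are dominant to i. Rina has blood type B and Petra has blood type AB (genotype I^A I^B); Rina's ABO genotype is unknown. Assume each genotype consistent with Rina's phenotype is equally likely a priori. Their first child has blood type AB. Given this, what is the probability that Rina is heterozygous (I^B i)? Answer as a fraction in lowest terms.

Possible genotypes: Rina ∈ {I^B I^B, I^B i}; Petra ∈ {I^A I^B}.
Weight each parental genotype pair by prior × P(type-AB child):
  I^B I^B × I^A I^B: posterior weight 2/3.
  I^B i × I^A I^B: posterior weight 1/3.
Sum the posterior weight over pairs where Rina is I^B i: 1/3.

1/3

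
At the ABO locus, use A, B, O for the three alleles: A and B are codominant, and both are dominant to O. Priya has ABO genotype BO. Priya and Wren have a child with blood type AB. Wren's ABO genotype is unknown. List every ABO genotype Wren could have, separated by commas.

For each candidate genotype of Wren, check whether crossing it with BO can produce every observed child phenotype.
  AA → possible child types {A, AB} ✓
  AB → possible child types {A, B, AB} ✓
  AO → possible child types {O, A, B, AB} ✓
  BB → possible child types {B} ✗
  BO → possible child types {O, B} ✗
  OO → possible child types {O, B} ✗

AA, AB, AO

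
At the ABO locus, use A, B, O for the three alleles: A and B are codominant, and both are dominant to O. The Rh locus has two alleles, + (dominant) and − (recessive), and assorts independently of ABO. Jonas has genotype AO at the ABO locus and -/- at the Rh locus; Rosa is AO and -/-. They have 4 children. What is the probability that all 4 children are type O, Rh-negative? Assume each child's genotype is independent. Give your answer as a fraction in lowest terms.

1/256

ABO cross AO × AO → 1/4 O, 3/4 A.
Rh cross -/- × -/- → 1 Rh-; so P(type O, Rh-negative) = 1/4 × 1 = 1/4 per child.
All 4 independent: (1/4)^4 = 1/256.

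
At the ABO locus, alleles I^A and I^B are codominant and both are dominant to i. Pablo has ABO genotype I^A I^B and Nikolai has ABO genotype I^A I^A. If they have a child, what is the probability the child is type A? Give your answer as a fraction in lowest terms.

1/2

ABO cross I^A I^B × I^A I^A → offspring phenotypes: 1/2 A, 1/2 AB.
So P(type A) = 1/2.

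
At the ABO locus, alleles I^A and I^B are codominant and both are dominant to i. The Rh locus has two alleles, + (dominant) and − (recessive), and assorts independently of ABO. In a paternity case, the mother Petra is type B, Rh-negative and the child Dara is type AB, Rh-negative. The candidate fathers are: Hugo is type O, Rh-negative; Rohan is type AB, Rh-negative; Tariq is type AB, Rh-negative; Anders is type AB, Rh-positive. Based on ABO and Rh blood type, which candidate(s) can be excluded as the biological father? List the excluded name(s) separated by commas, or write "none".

A candidate is excluded only if no genotype consistent with his phenotype could produce a type AB, Rh-negative child with a type B, Rh-negative mother.
Hugo (type O, Rh-): no genotype consistent with that phenotype can produce a type-AB Rh- child with a type-B mother.

Hugo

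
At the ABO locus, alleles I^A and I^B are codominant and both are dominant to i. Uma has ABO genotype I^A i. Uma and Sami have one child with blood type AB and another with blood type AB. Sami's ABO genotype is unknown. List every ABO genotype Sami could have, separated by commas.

I^A I^B, I^B I^B, I^B i

For each candidate genotype of Sami, check whether crossing it with I^A i can produce every observed child phenotype.
  I^A I^A → possible child types {A} ✗
  I^A I^B → possible child types {A, B, AB} ✓
  I^A i → possible child types {O, A} ✗
  I^B I^B → possible child types {B, AB} ✓
  I^B i → possible child types {O, A, B, AB} ✓
  i i → possible child types {O, A} ✗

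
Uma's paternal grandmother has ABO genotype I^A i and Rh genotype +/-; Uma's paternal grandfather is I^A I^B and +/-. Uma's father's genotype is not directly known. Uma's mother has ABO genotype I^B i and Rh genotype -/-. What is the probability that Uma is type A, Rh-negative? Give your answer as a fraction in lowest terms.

Uma's father's ABO genotype from I^A i × I^A I^B: 1/4 I^A I^A, 1/4 I^A I^B, 1/4 I^A i, 1/4 I^B i.
Crossing each possibility with the mother I^B i and summing P(type A): 1/4·1/2 + 1/4·1/4 + 1/4·1/4 + 1/4·0 = 1/4.
Similarly for Rh via the father's Rh distribution: P(Rh-) = 1/2.
Independent loci: 1/4 × 1/2 = 1/8.

1/8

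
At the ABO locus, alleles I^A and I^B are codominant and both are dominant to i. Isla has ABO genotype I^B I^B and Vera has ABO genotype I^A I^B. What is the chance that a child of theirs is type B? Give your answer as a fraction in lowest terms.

ABO cross I^B I^B × I^A I^B → offspring phenotypes: 1/2 B, 1/2 AB.
So P(type B) = 1/2.

1/2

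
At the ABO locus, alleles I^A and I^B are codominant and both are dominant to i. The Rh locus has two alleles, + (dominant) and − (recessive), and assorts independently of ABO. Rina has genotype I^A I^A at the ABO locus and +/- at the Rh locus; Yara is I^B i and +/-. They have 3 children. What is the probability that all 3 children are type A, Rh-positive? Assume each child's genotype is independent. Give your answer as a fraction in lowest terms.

27/512

ABO cross I^A I^A × I^B i → 1/2 A, 1/2 AB.
Rh cross +/- × +/- → 3/4 Rh+, 1/4 Rh-; so P(type A, Rh-positive) = 1/2 × 3/4 = 3/8 per child.
All 3 independent: (3/8)^3 = 27/512.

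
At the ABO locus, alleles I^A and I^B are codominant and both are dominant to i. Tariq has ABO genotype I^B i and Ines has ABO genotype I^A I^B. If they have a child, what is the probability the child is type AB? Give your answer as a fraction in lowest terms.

ABO cross I^B i × I^A I^B → offspring phenotypes: 1/4 A, 1/2 B, 1/4 AB.
So P(type AB) = 1/4.

1/4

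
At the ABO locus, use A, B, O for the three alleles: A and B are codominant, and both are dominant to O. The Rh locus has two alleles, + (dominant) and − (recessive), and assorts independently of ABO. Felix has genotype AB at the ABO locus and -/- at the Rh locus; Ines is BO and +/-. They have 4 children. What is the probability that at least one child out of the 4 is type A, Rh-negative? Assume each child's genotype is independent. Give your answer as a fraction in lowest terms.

1695/4096

ABO cross AB × BO → 1/4 A, 1/2 B, 1/4 AB.
Rh cross -/- × +/- → 1/2 Rh+, 1/2 Rh-; so P(type A, Rh-negative) = 1/4 × 1/2 = 1/8 per child.
P(none) = (7/8)^4 = 2401/4096; P(at least one) = 1 − 2401/4096 = 1695/4096.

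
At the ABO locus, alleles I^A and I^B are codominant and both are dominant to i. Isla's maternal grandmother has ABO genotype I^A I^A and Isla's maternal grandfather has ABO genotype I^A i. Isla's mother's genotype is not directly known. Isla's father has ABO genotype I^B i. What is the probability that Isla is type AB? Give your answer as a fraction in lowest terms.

3/8

Isla's mother's ABO genotype from I^A I^A × I^A i: 1/2 I^A I^A, 1/2 I^A i.
Crossing each possibility with the father I^B i and summing P(type AB): 1/2·1/2 + 1/2·1/4 = 3/8.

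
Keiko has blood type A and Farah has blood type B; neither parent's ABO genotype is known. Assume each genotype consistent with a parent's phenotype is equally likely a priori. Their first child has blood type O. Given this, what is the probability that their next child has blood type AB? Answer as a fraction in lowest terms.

1/4

Possible genotypes: Keiko ∈ {I^A I^A, I^A i}; Farah ∈ {I^B I^B, I^B i}.
Weight each parental genotype pair by prior × P(type-O child):
  I^A i × I^B i: posterior weight 1; P(next child type AB) = 1/4.
Weighted sum = 1/4.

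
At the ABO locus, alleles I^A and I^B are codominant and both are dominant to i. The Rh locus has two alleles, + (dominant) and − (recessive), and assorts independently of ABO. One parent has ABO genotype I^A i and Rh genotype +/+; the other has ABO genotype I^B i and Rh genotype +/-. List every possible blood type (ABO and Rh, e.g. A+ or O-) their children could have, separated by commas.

Gametes from I^A i × I^B i give offspring ABO genotypes I^A I^B, I^A i, I^B i, i i, i.e. phenotypes O, A, B, AB.
Rh cross +/+ × +/- → phenotypes Rh+.
Combining independently: O+, A+, B+, AB+.

O+, A+, B+, AB+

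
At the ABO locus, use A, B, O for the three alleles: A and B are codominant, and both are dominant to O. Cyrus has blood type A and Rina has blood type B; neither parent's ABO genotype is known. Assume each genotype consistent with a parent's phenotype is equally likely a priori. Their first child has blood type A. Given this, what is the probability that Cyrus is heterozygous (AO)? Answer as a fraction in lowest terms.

Possible genotypes: Cyrus ∈ {AA, AO}; Rina ∈ {BB, BO}.
Weight each parental genotype pair by prior × P(type-A child):
  AA × BO: posterior weight 2/3.
  AO × BO: posterior weight 1/3.
Sum the posterior weight over pairs where Cyrus is AO: 1/3.

1/3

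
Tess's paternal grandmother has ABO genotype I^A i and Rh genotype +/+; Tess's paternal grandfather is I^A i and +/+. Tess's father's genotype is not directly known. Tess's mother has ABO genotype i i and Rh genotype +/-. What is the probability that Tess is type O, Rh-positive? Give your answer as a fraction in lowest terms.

Tess's father's ABO genotype from I^A i × I^A i: 1/4 I^A I^A, 1/2 I^A i, 1/4 i i.
Crossing each possibility with the mother i i and summing P(type O): 1/4·0 + 1/2·1/2 + 1/4·1 = 1/2.
Similarly for Rh via the father's Rh distribution: P(Rh+) = 1.
Independent loci: 1/2 × 1 = 1/2.

1/2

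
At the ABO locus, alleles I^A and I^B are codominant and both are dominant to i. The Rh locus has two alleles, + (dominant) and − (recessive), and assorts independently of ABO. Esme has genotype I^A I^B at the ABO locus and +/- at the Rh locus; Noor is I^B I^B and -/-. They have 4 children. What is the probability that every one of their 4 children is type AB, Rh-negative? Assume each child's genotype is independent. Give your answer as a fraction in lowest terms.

ABO cross I^A I^B × I^B I^B → 1/2 B, 1/2 AB.
Rh cross +/- × -/- → 1/2 Rh+, 1/2 Rh-; so P(type AB, Rh-negative) = 1/2 × 1/2 = 1/4 per child.
All 4 independent: (1/4)^4 = 1/256.

1/256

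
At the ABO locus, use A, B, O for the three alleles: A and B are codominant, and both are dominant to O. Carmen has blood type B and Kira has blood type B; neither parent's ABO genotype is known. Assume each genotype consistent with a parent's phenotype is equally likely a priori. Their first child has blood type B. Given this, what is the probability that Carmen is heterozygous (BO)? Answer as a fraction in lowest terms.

Possible genotypes: Carmen ∈ {BB, BO}; Kira ∈ {BB, BO}.
Weight each parental genotype pair by prior × P(type-B child):
  BB × BB: posterior weight 4/15.
  BB × BO: posterior weight 4/15.
  BO × BB: posterior weight 4/15.
  BO × BO: posterior weight 1/5.
Sum the posterior weight over pairs where Carmen is BO: 7/15.

7/15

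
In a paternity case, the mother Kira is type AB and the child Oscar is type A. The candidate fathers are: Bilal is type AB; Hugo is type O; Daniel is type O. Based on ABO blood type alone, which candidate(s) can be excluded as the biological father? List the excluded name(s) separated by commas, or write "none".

A candidate is excluded only if no genotype consistent with his phenotype could produce a type A child with a type AB mother.
Every candidate has at least one consistent genotype combination, so none can be excluded.

none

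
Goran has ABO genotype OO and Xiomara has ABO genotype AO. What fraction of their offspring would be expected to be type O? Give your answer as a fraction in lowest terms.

ABO cross OO × AO → offspring phenotypes: 1/2 O, 1/2 A.
So P(type O) = 1/2.

1/2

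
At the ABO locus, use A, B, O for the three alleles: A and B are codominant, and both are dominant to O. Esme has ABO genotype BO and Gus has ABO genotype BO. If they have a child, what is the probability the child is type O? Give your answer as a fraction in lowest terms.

1/4

ABO cross BO × BO → offspring phenotypes: 1/4 O, 3/4 B.
So P(type O) = 1/4.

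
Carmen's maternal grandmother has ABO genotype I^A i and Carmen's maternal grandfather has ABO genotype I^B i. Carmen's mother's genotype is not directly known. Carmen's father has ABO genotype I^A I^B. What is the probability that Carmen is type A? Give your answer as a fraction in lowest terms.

3/8

Carmen's mother's ABO genotype from I^A i × I^B i: 1/4 I^A I^B, 1/4 I^A i, 1/4 I^B i, 1/4 i i.
Crossing each possibility with the father I^A I^B and summing P(type A): 1/4·1/4 + 1/4·1/2 + 1/4·1/4 + 1/4·1/2 = 3/8.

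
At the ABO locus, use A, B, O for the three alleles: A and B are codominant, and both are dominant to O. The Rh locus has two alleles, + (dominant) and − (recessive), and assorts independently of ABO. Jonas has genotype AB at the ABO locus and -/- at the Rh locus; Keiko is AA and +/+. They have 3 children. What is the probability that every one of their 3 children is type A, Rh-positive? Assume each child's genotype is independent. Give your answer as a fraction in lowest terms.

1/8

ABO cross AB × AA → 1/2 A, 1/2 AB.
Rh cross -/- × +/+ → 1 Rh+; so P(type A, Rh-positive) = 1/2 × 1 = 1/2 per child.
All 3 independent: (1/2)^3 = 1/8.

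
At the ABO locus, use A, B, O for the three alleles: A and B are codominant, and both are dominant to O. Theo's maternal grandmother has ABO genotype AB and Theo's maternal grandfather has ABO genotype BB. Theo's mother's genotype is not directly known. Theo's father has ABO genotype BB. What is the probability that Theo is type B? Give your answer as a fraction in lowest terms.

3/4

Theo's mother's ABO genotype from AB × BB: 1/2 AB, 1/2 BB.
Crossing each possibility with the father BB and summing P(type B): 1/2·1/2 + 1/2·1 = 3/4.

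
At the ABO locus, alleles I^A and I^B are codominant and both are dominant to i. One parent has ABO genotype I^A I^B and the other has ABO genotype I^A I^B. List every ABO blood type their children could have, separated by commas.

Gametes from I^A I^B × I^A I^B give offspring ABO genotypes I^A I^A, I^A I^B, I^B I^B, i.e. phenotypes A, B, AB.

A, B, AB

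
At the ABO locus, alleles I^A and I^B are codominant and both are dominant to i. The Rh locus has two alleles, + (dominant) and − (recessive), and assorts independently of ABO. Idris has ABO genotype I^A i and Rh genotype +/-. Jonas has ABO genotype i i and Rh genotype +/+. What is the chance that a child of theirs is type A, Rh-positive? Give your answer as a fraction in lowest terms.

ABO cross I^A i × i i → offspring phenotypes: 1/2 O, 1/2 A.
Rh cross +/- × +/+ → 1 Rh+.
Independent loci: P(type A, Rh-positive) = 1/2 × 1 = 1/2.

1/2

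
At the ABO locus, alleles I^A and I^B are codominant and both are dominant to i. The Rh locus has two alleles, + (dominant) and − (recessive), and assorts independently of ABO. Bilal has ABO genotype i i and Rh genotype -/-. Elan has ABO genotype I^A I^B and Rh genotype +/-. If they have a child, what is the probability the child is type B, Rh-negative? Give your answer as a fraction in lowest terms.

ABO cross i i × I^A I^B → offspring phenotypes: 1/2 A, 1/2 B.
Rh cross -/- × +/- → 1/2 Rh+, 1/2 Rh-.
Independent loci: P(type B, Rh-negative) = 1/2 × 1/2 = 1/4.

1/4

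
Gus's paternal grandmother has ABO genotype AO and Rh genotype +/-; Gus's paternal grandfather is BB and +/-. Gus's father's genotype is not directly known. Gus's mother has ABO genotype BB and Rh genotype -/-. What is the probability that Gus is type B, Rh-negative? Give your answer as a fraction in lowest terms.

Gus's father's ABO genotype from AO × BB: 1/2 AB, 1/2 BO.
Crossing each possibility with the mother BB and summing P(type B): 1/2·1/2 + 1/2·1 = 3/4.
Similarly for Rh via the father's Rh distribution: P(Rh-) = 1/2.
Independent loci: 3/4 × 1/2 = 3/8.

3/8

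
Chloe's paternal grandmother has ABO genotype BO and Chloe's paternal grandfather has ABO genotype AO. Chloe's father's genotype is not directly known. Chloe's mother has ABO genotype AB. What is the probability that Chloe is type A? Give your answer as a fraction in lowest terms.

Chloe's father's ABO genotype from BO × AO: 1/4 AB, 1/4 AO, 1/4 BO, 1/4 OO.
Crossing each possibility with the mother AB and summing P(type A): 1/4·1/4 + 1/4·1/2 + 1/4·1/4 + 1/4·1/2 = 3/8.

3/8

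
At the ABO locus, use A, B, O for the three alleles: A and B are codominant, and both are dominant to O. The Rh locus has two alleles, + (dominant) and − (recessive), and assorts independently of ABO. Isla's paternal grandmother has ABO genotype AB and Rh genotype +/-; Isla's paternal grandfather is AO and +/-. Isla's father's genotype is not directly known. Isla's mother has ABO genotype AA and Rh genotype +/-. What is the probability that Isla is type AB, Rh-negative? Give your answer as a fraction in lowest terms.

1/16

Isla's father's ABO genotype from AB × AO: 1/4 AA, 1/4 AB, 1/4 AO, 1/4 BO.
Crossing each possibility with the mother AA and summing P(type AB): 1/4·0 + 1/4·1/2 + 1/4·0 + 1/4·1/2 = 1/4.
Similarly for Rh via the father's Rh distribution: P(Rh-) = 1/4.
Independent loci: 1/4 × 1/4 = 1/16.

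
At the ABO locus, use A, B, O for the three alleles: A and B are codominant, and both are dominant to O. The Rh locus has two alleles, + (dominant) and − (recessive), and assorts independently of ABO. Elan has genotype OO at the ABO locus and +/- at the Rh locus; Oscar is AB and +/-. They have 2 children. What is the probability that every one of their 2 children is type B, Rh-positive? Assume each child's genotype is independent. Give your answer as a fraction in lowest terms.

9/64

ABO cross OO × AB → 1/2 A, 1/2 B.
Rh cross +/- × +/- → 3/4 Rh+, 1/4 Rh-; so P(type B, Rh-positive) = 1/2 × 3/4 = 3/8 per child.
All 2 independent: (3/8)^2 = 9/64.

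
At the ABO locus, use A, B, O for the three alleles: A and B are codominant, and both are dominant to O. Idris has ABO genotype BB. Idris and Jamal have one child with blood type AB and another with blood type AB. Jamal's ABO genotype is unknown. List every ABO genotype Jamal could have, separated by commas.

For each candidate genotype of Jamal, check whether crossing it with BB can produce every observed child phenotype.
  AA → possible child types {AB} ✓
  AB → possible child types {B, AB} ✓
  AO → possible child types {B, AB} ✓
  BB → possible child types {B} ✗
  BO → possible child types {B} ✗
  OO → possible child types {B} ✗

AA, AB, AO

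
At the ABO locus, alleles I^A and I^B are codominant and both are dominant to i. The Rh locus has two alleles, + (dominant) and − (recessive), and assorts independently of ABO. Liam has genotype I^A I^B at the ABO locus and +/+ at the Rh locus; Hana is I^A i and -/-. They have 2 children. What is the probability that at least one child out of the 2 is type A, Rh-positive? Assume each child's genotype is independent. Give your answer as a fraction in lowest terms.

ABO cross I^A I^B × I^A i → 1/2 A, 1/4 B, 1/4 AB.
Rh cross +/+ × -/- → 1 Rh+; so P(type A, Rh-positive) = 1/2 × 1 = 1/2 per child.
P(none) = (1/2)^2 = 1/4; P(at least one) = 1 − 1/4 = 3/4.

3/4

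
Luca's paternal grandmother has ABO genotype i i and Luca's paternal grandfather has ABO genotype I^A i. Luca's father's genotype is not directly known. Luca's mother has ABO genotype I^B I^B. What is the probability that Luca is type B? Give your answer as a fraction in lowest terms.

3/4

Luca's father's ABO genotype from i i × I^A i: 1/2 I^A i, 1/2 i i.
Crossing each possibility with the mother I^B I^B and summing P(type B): 1/2·1/2 + 1/2·1 = 3/4.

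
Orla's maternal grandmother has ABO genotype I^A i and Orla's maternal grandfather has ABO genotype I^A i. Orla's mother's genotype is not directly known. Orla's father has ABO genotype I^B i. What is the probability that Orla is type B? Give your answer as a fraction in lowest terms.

Orla's mother's ABO genotype from I^A i × I^A i: 1/4 I^A I^A, 1/2 I^A i, 1/4 i i.
Crossing each possibility with the father I^B i and summing P(type B): 1/4·0 + 1/2·1/4 + 1/4·1/2 = 1/4.

1/4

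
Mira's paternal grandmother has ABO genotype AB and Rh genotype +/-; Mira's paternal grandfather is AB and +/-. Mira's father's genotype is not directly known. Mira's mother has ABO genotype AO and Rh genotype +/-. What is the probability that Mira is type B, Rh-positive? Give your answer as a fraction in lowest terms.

Mira's father's ABO genotype from AB × AB: 1/4 AA, 1/2 AB, 1/4 BB.
Crossing each possibility with the mother AO and summing P(type B): 1/4·0 + 1/2·1/4 + 1/4·1/2 = 1/4.
Similarly for Rh via the father's Rh distribution: P(Rh+) = 3/4.
Independent loci: 1/4 × 3/4 = 3/16.

3/16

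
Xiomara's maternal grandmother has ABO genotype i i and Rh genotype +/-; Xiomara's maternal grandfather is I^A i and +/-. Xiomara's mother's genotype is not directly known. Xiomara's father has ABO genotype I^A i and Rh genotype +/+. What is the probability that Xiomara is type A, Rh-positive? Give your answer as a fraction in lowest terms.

5/8

Xiomara's mother's ABO genotype from i i × I^A i: 1/2 I^A i, 1/2 i i.
Crossing each possibility with the father I^A i and summing P(type A): 1/2·3/4 + 1/2·1/2 = 5/8.
Similarly for Rh via the mother's Rh distribution: P(Rh+) = 1.
Independent loci: 5/8 × 1 = 5/8.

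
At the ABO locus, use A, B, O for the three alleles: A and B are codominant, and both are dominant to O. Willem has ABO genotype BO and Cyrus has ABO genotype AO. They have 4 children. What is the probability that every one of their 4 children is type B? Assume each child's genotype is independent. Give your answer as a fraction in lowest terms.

ABO cross BO × AO → 1/4 O, 1/4 A, 1/4 B, 1/4 AB.
So P(type B) = 1/4 per child.
All 4 independent: (1/4)^4 = 1/256.

1/256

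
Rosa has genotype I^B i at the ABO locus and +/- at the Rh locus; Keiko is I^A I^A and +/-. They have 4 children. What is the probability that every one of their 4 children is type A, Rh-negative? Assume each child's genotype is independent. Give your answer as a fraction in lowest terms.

1/4096

ABO cross I^B i × I^A I^A → 1/2 A, 1/2 AB.
Rh cross +/- × +/- → 3/4 Rh+, 1/4 Rh-; so P(type A, Rh-negative) = 1/2 × 1/4 = 1/8 per child.
All 4 independent: (1/8)^4 = 1/4096.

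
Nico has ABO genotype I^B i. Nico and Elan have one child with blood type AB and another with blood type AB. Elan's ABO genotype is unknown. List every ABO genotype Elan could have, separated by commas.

For each candidate genotype of Elan, check whether crossing it with I^B i can produce every observed child phenotype.
  I^A I^A → possible child types {A, AB} ✓
  I^A I^B → possible child types {A, B, AB} ✓
  I^A i → possible child types {O, A, B, AB} ✓
  I^B I^B → possible child types {B} ✗
  I^B i → possible child types {O, B} ✗
  i i → possible child types {O, B} ✗

I^A I^A, I^A I^B, I^A i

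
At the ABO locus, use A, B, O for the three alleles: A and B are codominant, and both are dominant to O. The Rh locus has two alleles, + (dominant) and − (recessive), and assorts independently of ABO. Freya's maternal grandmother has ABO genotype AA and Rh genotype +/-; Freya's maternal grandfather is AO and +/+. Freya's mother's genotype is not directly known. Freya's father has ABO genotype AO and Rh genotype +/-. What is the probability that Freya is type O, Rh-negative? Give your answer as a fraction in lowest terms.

1/64

Freya's mother's ABO genotype from AA × AO: 1/2 AA, 1/2 AO.
Crossing each possibility with the father AO and summing P(type O): 1/2·0 + 1/2·1/4 = 1/8.
Similarly for Rh via the mother's Rh distribution: P(Rh-) = 1/8.
Independent loci: 1/8 × 1/8 = 1/64.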